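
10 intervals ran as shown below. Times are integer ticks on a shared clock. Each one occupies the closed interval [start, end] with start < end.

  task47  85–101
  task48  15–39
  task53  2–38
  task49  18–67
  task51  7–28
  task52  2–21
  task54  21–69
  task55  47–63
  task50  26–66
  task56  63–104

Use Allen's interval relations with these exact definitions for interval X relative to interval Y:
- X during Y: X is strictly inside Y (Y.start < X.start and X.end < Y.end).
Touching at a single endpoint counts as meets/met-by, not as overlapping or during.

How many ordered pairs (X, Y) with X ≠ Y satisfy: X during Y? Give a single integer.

Checking all 90 ordered pairs for relation 'during'; matching pairs in alphabetical order:
(task47, task56): task47 during task56 ✓
(task50, task49): task50 during task49 ✓
(task50, task54): task50 during task54 ✓
(task51, task53): task51 during task53 ✓
(task55, task49): task55 during task49 ✓
(task55, task50): task55 during task50 ✓
(task55, task54): task55 during task54 ✓
Count: 7.

7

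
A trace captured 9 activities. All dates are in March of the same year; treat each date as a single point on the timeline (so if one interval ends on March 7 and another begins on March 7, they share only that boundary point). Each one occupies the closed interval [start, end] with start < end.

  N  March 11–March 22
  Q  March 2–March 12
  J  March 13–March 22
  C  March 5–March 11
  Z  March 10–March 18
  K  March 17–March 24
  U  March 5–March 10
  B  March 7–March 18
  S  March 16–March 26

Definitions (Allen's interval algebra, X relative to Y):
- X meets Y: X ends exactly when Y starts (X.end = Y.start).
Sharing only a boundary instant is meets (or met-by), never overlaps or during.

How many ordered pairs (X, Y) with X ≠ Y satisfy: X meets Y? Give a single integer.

Checking all 72 ordered pairs for relation 'meets'; matching pairs in alphabetical order:
(C, N): C meets N ✓
(U, Z): U meets Z ✓
Count: 2.

2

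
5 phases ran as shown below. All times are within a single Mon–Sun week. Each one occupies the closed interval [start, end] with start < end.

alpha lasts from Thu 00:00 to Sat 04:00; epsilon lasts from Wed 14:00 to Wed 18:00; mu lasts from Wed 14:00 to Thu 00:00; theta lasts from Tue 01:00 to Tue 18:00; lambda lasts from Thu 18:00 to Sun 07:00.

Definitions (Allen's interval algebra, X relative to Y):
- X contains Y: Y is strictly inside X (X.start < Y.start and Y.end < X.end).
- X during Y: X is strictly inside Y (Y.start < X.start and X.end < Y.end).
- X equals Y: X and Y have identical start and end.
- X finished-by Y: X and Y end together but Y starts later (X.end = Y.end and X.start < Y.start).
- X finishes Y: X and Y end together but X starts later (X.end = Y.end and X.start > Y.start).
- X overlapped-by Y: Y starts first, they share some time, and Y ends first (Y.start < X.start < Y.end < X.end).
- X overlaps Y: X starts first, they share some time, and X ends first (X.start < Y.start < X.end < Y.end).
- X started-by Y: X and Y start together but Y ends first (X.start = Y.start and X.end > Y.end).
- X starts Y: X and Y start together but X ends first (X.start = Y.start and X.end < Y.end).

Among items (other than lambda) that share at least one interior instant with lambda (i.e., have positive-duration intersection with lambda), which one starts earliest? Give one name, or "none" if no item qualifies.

Target lambda = [Thu 18:00, Sun 07:00].
alpha [Thu 00:00, Sat 04:00] → overlaps → candidate.
epsilon [Wed 14:00, Wed 18:00] → before → excluded.
mu [Wed 14:00, Thu 00:00] → before → excluded.
theta [Tue 01:00, Tue 18:00] → before → excluded.
Among candidates, earliest start is Thu 00:00 → alpha.

alpha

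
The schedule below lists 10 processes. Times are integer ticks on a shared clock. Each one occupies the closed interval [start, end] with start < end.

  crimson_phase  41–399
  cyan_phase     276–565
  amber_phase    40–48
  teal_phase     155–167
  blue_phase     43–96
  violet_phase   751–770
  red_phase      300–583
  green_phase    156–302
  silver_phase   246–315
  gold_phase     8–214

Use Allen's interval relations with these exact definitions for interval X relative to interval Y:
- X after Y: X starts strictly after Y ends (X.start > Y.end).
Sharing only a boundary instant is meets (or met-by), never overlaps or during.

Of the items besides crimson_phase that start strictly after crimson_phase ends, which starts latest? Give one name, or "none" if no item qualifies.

violet_phase

Target crimson_phase = [41, 399].
amber_phase [40, 48] → overlaps → excluded.
blue_phase [43, 96] → during → excluded.
cyan_phase [276, 565] → overlapped-by → excluded.
gold_phase [8, 214] → overlaps → excluded.
green_phase [156, 302] → during → excluded.
red_phase [300, 583] → overlapped-by → excluded.
silver_phase [246, 315] → during → excluded.
teal_phase [155, 167] → during → excluded.
violet_phase [751, 770] → after → candidate.
Among candidates, latest start is 751 → violet_phase.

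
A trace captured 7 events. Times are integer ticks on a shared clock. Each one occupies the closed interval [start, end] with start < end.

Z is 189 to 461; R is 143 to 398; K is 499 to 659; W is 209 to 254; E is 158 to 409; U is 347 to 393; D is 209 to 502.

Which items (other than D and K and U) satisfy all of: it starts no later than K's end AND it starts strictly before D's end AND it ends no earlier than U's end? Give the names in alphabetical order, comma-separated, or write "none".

E, R, Z

Conditions: its start is no later than K's end (X.start <= 659) AND its start is strictly before D's end (X.start < 502) AND its end is no earlier than U's end (X.end >= 393).
E: start 158 <= 659? ✓; start 158 < 502? ✓; end 409 >= 393? ✓ → yes.
R: start 143 <= 659? ✓; start 143 < 502? ✓; end 398 >= 393? ✓ → yes.
W: start 209 <= 659? ✓; start 209 < 502? ✓; end 254 >= 393? ✗ → no.
Z: start 189 <= 659? ✓; start 189 < 502? ✓; end 461 >= 393? ✓ → yes.
Result: E, R, Z.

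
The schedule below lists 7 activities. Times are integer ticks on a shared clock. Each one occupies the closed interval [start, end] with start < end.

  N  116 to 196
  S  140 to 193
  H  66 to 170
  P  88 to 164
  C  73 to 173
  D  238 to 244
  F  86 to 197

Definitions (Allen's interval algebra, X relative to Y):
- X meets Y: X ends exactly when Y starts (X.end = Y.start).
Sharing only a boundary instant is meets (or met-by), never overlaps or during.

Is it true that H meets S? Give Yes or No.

H = [66, 170], S = [140, 193].
Actual relation of H to S: overlaps.
Asked whether 'meets' holds → No.

No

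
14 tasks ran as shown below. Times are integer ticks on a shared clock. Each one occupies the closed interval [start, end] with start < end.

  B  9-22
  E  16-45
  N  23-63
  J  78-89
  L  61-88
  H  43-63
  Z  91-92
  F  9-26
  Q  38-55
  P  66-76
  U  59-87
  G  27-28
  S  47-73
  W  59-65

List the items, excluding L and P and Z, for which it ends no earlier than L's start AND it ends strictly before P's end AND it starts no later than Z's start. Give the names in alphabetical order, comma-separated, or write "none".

H, N, S, W

Conditions: its end is no earlier than L's start (X.end >= 61) AND its end is strictly before P's end (X.end < 76) AND its start is no later than Z's start (X.start <= 91).
B: end 22 >= 61? ✗; end 22 < 76? ✓; start 9 <= 91? ✓ → no.
E: end 45 >= 61? ✗; end 45 < 76? ✓; start 16 <= 91? ✓ → no.
F: end 26 >= 61? ✗; end 26 < 76? ✓; start 9 <= 91? ✓ → no.
G: end 28 >= 61? ✗; end 28 < 76? ✓; start 27 <= 91? ✓ → no.
H: end 63 >= 61? ✓; end 63 < 76? ✓; start 43 <= 91? ✓ → yes.
J: end 89 >= 61? ✓; end 89 < 76? ✗; start 78 <= 91? ✓ → no.
N: end 63 >= 61? ✓; end 63 < 76? ✓; start 23 <= 91? ✓ → yes.
Q: end 55 >= 61? ✗; end 55 < 76? ✓; start 38 <= 91? ✓ → no.
S: end 73 >= 61? ✓; end 73 < 76? ✓; start 47 <= 91? ✓ → yes.
U: end 87 >= 61? ✓; end 87 < 76? ✗; start 59 <= 91? ✓ → no.
W: end 65 >= 61? ✓; end 65 < 76? ✓; start 59 <= 91? ✓ → yes.
Result: H, N, S, W.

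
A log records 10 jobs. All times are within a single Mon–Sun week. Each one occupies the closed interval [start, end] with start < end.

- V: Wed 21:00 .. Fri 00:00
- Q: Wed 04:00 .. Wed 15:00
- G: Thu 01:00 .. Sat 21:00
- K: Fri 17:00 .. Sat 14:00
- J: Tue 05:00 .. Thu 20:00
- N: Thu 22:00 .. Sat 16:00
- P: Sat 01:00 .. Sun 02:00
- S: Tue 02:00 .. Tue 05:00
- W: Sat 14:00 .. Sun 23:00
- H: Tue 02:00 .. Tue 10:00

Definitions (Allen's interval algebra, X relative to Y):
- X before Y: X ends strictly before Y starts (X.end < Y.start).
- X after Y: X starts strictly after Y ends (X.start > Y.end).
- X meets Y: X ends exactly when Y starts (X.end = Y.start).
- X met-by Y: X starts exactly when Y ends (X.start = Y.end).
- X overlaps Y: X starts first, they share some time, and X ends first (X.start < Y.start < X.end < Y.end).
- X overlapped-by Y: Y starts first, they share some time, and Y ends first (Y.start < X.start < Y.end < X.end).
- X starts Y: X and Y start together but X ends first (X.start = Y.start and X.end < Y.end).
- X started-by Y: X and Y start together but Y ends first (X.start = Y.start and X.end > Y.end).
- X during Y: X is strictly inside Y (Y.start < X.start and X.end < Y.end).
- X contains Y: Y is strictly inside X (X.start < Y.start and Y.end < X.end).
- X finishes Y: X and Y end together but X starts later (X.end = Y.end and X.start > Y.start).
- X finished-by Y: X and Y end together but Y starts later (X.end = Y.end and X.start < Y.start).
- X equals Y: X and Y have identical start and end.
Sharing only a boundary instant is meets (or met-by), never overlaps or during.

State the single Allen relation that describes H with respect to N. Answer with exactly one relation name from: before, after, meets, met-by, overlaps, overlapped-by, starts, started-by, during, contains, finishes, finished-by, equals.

before

H = [Tue 02:00, Tue 10:00]; N = [Thu 22:00, Sat 16:00].
Compare endpoints: H.start < N.start, H.start < N.end, H.end < N.start, H.end < N.end.
That pattern is 'before'.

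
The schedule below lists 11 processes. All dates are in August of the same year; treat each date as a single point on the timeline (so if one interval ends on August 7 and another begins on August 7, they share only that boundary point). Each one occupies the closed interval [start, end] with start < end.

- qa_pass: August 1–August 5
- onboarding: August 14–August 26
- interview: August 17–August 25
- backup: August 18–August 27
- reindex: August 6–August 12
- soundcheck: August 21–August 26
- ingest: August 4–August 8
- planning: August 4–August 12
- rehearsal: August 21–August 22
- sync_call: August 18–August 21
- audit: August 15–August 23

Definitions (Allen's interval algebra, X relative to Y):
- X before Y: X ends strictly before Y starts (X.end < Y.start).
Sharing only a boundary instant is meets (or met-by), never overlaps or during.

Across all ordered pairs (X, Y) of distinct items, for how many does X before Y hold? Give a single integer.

Checking all 110 ordered pairs for relation 'before'; matching pairs in alphabetical order:
(ingest, audit): ingest before audit ✓
(ingest, backup): ingest before backup ✓
(ingest, interview): ingest before interview ✓
(ingest, onboarding): ingest before onboarding ✓
(ingest, rehearsal): ingest before rehearsal ✓
(ingest, soundcheck): ingest before soundcheck ✓
(ingest, sync_call): ingest before sync_call ✓
(planning, audit): planning before audit ✓
(planning, backup): planning before backup ✓
(planning, interview): planning before interview ✓
(planning, onboarding): planning before onboarding ✓
(planning, rehearsal): planning before rehearsal ✓
(planning, soundcheck): planning before soundcheck ✓
(planning, sync_call): planning before sync_call ✓
(qa_pass, audit): qa_pass before audit ✓
(qa_pass, backup): qa_pass before backup ✓
(qa_pass, interview): qa_pass before interview ✓
(qa_pass, onboarding): qa_pass before onboarding ✓
(qa_pass, rehearsal): qa_pass before rehearsal ✓
(qa_pass, reindex): qa_pass before reindex ✓
(qa_pass, soundcheck): qa_pass before soundcheck ✓
(qa_pass, sync_call): qa_pass before sync_call ✓
(reindex, audit): reindex before audit ✓
(reindex, backup): reindex before backup ✓
... plus 5 further pairs not listed.
Count: 29.

29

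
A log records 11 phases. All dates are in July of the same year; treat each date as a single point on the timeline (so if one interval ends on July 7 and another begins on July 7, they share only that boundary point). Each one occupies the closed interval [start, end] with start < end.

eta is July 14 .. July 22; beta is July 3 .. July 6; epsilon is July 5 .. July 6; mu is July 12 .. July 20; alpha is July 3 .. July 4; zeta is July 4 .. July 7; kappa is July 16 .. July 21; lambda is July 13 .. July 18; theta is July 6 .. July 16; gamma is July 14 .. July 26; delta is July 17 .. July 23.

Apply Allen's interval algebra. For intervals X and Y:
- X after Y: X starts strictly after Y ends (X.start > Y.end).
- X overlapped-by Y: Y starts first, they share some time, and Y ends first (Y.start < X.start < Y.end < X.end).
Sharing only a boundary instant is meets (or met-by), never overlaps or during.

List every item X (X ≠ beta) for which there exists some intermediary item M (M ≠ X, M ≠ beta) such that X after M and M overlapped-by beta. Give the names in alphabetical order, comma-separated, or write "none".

delta, eta, gamma, kappa, lambda, mu

Target beta = [July 3, July 6].
Intermediaries M with M overlapped-by beta: zeta.
Via zeta — items with X after zeta: delta, eta, gamma, kappa, lambda, mu.
Union: delta, eta, gamma, kappa, lambda, mu.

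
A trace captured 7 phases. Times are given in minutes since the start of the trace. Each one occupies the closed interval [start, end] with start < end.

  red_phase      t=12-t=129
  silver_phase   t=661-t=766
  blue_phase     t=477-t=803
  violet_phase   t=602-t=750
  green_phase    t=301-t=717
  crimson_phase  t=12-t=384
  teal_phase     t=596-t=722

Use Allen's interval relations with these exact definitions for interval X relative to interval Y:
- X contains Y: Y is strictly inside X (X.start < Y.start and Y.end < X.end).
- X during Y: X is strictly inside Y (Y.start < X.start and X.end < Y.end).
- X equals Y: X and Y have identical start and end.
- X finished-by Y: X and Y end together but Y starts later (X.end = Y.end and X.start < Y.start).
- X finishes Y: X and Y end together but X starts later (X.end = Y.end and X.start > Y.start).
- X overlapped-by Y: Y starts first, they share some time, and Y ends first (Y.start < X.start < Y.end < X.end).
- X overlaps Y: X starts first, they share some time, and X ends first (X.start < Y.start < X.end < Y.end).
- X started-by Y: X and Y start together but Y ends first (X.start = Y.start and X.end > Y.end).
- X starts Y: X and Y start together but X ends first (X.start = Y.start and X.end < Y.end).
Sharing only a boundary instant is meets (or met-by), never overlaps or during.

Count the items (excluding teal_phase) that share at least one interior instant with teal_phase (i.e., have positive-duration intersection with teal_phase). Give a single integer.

4

Target teal_phase = [t=596, t=722].
blue_phase [t=477, t=803] → contains → counts.
crimson_phase [t=12, t=384] → before → no.
green_phase [t=301, t=717] → overlaps → counts.
red_phase [t=12, t=129] → before → no.
silver_phase [t=661, t=766] → overlapped-by → counts.
violet_phase [t=602, t=750] → overlapped-by → counts.
Total: 4.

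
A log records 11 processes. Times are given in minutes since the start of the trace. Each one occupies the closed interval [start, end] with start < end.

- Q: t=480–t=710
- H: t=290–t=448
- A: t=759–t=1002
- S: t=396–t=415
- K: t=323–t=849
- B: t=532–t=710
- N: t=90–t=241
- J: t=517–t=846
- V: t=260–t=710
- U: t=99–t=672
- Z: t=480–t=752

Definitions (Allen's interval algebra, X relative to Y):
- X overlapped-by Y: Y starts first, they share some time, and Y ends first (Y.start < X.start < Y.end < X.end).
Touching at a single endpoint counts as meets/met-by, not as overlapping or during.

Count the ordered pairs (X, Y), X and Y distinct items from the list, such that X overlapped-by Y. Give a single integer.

15

Checking all 110 ordered pairs for relation 'overlapped-by'; matching pairs in alphabetical order:
(A, J): A overlapped-by J ✓
(A, K): A overlapped-by K ✓
(B, U): B overlapped-by U ✓
(J, Q): J overlapped-by Q ✓
(J, U): J overlapped-by U ✓
(J, V): J overlapped-by V ✓
(J, Z): J overlapped-by Z ✓
(K, H): K overlapped-by H ✓
(K, U): K overlapped-by U ✓
(K, V): K overlapped-by V ✓
(Q, U): Q overlapped-by U ✓
(U, N): U overlapped-by N ✓
(V, U): V overlapped-by U ✓
(Z, U): Z overlapped-by U ✓
(Z, V): Z overlapped-by V ✓
Count: 15.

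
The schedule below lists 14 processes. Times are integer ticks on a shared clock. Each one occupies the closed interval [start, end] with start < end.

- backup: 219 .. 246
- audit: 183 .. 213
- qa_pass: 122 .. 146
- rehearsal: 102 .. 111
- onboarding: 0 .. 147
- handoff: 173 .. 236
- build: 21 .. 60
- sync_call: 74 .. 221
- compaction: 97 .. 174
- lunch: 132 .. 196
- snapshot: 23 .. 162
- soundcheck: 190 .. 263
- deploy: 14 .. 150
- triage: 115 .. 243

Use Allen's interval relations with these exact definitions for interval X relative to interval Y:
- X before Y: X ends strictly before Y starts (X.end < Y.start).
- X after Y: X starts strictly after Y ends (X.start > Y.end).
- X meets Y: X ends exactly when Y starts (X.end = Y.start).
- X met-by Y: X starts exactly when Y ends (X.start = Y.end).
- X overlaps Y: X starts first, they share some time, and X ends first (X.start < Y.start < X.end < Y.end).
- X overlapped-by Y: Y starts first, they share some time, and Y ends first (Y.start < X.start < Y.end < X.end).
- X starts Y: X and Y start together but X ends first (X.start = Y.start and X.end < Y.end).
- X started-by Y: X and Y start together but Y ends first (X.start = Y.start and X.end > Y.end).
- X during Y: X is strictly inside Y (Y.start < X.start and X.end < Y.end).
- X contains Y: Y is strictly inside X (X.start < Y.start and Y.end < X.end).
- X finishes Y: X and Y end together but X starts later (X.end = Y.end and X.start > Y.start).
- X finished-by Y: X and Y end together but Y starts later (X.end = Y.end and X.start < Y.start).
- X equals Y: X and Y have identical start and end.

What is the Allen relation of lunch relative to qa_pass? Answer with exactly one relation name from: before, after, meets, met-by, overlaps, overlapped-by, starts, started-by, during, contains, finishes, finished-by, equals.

lunch = [132, 196]; qa_pass = [122, 146].
Compare endpoints: lunch.start > qa_pass.start, lunch.start < qa_pass.end, lunch.end > qa_pass.start, lunch.end > qa_pass.end.
That pattern is 'overlapped-by'.

overlapped-by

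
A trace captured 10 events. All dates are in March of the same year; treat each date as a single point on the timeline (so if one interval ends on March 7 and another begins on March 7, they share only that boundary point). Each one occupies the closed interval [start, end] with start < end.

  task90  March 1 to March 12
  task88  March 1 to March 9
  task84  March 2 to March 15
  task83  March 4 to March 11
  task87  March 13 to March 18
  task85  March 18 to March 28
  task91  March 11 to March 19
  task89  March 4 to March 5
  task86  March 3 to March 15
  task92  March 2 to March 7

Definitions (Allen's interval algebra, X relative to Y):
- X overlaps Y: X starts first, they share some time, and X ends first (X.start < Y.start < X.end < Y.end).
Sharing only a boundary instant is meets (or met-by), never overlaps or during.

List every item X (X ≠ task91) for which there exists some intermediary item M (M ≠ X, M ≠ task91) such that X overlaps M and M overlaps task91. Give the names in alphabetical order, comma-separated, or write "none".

Target task91 = [March 11, March 19].
Intermediaries M with M overlaps task91: task84, task86, task90.
Via task84 — items with X overlaps task84: task88, task90.
Via task86 — items with X overlaps task86: task88, task90, task92.
Via task90 — items with X overlaps task90: none.
Union: task88, task90, task92.

task88, task90, task92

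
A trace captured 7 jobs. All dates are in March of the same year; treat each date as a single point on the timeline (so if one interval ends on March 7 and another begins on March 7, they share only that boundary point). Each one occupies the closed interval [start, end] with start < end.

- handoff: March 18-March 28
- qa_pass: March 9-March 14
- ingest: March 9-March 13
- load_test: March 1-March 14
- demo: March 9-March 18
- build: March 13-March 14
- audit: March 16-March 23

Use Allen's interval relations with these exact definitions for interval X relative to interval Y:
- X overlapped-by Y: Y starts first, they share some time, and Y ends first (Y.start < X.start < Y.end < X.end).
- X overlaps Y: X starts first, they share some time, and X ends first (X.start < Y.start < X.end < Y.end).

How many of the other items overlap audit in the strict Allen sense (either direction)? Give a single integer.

2

Target audit = [March 16, March 23].
build [March 13, March 14] → before → no.
demo [March 9, March 18] → overlaps → counts.
handoff [March 18, March 28] → overlapped-by → counts.
ingest [March 9, March 13] → before → no.
load_test [March 1, March 14] → before → no.
qa_pass [March 9, March 14] → before → no.
Total: 2.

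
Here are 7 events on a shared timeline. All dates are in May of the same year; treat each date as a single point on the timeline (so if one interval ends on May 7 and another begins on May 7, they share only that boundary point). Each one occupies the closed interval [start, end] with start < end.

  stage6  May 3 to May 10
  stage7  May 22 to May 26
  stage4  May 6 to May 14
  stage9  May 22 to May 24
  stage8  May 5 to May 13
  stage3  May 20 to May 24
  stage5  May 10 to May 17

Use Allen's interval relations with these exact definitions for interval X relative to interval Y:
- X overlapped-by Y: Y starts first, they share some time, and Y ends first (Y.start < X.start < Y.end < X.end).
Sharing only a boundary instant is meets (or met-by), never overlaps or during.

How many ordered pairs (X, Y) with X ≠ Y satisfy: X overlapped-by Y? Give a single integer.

Checking all 42 ordered pairs for relation 'overlapped-by'; matching pairs in alphabetical order:
(stage4, stage6): stage4 overlapped-by stage6 ✓
(stage4, stage8): stage4 overlapped-by stage8 ✓
(stage5, stage4): stage5 overlapped-by stage4 ✓
(stage5, stage8): stage5 overlapped-by stage8 ✓
(stage7, stage3): stage7 overlapped-by stage3 ✓
(stage8, stage6): stage8 overlapped-by stage6 ✓
Count: 6.

6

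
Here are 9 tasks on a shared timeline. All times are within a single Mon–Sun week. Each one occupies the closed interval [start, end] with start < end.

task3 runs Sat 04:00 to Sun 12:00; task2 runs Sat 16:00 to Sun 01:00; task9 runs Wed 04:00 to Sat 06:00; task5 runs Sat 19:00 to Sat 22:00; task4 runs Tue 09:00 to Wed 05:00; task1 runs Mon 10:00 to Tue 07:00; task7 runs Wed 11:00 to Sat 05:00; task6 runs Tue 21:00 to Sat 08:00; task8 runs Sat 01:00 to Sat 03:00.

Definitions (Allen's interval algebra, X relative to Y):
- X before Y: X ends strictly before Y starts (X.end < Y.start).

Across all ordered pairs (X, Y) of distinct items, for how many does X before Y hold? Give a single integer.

22

Checking all 72 ordered pairs for relation 'before'; matching pairs in alphabetical order:
(task1, task2): task1 before task2 ✓
(task1, task3): task1 before task3 ✓
(task1, task4): task1 before task4 ✓
(task1, task5): task1 before task5 ✓
(task1, task6): task1 before task6 ✓
(task1, task7): task1 before task7 ✓
(task1, task8): task1 before task8 ✓
(task1, task9): task1 before task9 ✓
(task4, task2): task4 before task2 ✓
(task4, task3): task4 before task3 ✓
(task4, task5): task4 before task5 ✓
(task4, task7): task4 before task7 ✓
(task4, task8): task4 before task8 ✓
(task6, task2): task6 before task2 ✓
(task6, task5): task6 before task5 ✓
(task7, task2): task7 before task2 ✓
(task7, task5): task7 before task5 ✓
(task8, task2): task8 before task2 ✓
(task8, task3): task8 before task3 ✓
(task8, task5): task8 before task5 ✓
(task9, task2): task9 before task2 ✓
(task9, task5): task9 before task5 ✓
Count: 22.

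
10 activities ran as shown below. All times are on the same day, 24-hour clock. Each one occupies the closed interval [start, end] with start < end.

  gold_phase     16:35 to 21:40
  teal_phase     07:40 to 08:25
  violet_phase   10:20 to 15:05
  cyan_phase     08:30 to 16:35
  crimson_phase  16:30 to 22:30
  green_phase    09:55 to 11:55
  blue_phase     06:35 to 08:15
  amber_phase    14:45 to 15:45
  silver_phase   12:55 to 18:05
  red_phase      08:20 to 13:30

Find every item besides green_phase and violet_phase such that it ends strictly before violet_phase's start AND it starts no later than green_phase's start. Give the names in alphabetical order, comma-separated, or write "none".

blue_phase, teal_phase

Conditions: its end is strictly before violet_phase's start (X.end < 10:20) AND its start is no later than green_phase's start (X.start <= 09:55).
amber_phase: end 15:45 < 10:20? ✗; start 14:45 <= 09:55? ✗ → no.
blue_phase: end 08:15 < 10:20? ✓; start 06:35 <= 09:55? ✓ → yes.
crimson_phase: end 22:30 < 10:20? ✗; start 16:30 <= 09:55? ✗ → no.
cyan_phase: end 16:35 < 10:20? ✗; start 08:30 <= 09:55? ✓ → no.
gold_phase: end 21:40 < 10:20? ✗; start 16:35 <= 09:55? ✗ → no.
red_phase: end 13:30 < 10:20? ✗; start 08:20 <= 09:55? ✓ → no.
silver_phase: end 18:05 < 10:20? ✗; start 12:55 <= 09:55? ✗ → no.
teal_phase: end 08:25 < 10:20? ✓; start 07:40 <= 09:55? ✓ → yes.
Result: blue_phase, teal_phase.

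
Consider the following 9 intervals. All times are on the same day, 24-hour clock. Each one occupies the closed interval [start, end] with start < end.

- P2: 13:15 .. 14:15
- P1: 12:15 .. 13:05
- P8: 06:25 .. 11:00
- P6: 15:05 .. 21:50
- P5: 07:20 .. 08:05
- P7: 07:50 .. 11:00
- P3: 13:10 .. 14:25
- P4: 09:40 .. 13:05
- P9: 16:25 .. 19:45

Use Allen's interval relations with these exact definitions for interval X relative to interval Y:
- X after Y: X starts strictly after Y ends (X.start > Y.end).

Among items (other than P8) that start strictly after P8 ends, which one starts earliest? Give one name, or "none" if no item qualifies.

Target P8 = [06:25, 11:00].
P1 [12:15, 13:05] → after → candidate.
P2 [13:15, 14:15] → after → candidate.
P3 [13:10, 14:25] → after → candidate.
P4 [09:40, 13:05] → overlapped-by → excluded.
P5 [07:20, 08:05] → during → excluded.
P6 [15:05, 21:50] → after → candidate.
P7 [07:50, 11:00] → finishes → excluded.
P9 [16:25, 19:45] → after → candidate.
Among candidates, earliest start is 12:15 → P1.

P1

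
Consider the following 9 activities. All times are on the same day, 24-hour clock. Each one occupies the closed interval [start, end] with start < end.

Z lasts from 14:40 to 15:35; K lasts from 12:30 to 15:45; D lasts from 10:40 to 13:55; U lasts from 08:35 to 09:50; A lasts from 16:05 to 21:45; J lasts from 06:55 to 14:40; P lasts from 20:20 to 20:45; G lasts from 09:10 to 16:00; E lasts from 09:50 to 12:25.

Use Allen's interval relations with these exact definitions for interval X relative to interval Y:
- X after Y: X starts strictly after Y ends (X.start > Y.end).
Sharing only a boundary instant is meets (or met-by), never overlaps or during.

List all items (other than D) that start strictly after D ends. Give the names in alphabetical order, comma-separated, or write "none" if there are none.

Target D = [10:40, 13:55].
A [16:05, 21:45] → after → yes.
E [09:50, 12:25] → overlaps → no.
G [09:10, 16:00] → contains → no.
J [06:55, 14:40] → contains → no.
K [12:30, 15:45] → overlapped-by → no.
P [20:20, 20:45] → after → yes.
U [08:35, 09:50] → before → no.
Z [14:40, 15:35] → after → yes.
Result: A, P, Z.

A, P, Z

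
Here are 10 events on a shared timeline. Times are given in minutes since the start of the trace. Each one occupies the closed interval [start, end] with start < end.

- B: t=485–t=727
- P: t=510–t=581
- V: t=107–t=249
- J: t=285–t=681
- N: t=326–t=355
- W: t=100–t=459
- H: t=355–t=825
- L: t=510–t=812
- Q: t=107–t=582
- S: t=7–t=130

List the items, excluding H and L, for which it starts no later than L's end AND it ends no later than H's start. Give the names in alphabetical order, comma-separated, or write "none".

Conditions: its start is no later than L's end (X.start <= t=812) AND its end is no later than H's start (X.end <= t=355).
B: start t=485 <= t=812? ✓; end t=727 <= t=355? ✗ → no.
J: start t=285 <= t=812? ✓; end t=681 <= t=355? ✗ → no.
N: start t=326 <= t=812? ✓; end t=355 <= t=355? ✓ → yes.
P: start t=510 <= t=812? ✓; end t=581 <= t=355? ✗ → no.
Q: start t=107 <= t=812? ✓; end t=582 <= t=355? ✗ → no.
S: start t=7 <= t=812? ✓; end t=130 <= t=355? ✓ → yes.
V: start t=107 <= t=812? ✓; end t=249 <= t=355? ✓ → yes.
W: start t=100 <= t=812? ✓; end t=459 <= t=355? ✗ → no.
Result: N, S, V.

N, S, V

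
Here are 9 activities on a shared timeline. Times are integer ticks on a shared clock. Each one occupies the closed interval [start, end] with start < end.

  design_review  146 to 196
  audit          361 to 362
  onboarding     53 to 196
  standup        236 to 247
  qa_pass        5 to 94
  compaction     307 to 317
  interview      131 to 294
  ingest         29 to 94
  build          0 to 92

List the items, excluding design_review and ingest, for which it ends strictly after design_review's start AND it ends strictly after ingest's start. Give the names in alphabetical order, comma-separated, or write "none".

Conditions: its end is strictly after design_review's start (X.end > 146) AND its end is strictly after ingest's start (X.end > 29).
audit: end 362 > 146? ✓; end 362 > 29? ✓ → yes.
build: end 92 > 146? ✗; end 92 > 29? ✓ → no.
compaction: end 317 > 146? ✓; end 317 > 29? ✓ → yes.
interview: end 294 > 146? ✓; end 294 > 29? ✓ → yes.
onboarding: end 196 > 146? ✓; end 196 > 29? ✓ → yes.
qa_pass: end 94 > 146? ✗; end 94 > 29? ✓ → no.
standup: end 247 > 146? ✓; end 247 > 29? ✓ → yes.
Result: audit, compaction, interview, onboarding, standup.

audit, compaction, interview, onboarding, standup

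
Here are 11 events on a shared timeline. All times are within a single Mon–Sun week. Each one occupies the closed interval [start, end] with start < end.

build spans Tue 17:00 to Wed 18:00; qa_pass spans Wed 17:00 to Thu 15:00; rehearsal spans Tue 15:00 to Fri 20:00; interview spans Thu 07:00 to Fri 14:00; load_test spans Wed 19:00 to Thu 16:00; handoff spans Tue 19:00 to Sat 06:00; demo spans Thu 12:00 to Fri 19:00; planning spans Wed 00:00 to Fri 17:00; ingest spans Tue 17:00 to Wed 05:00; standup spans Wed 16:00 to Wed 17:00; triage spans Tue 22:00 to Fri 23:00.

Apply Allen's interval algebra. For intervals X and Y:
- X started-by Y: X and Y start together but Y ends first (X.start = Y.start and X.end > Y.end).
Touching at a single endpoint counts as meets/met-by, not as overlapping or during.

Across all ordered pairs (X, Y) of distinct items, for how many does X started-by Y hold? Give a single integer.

Checking all 110 ordered pairs for relation 'started-by'; matching pairs in alphabetical order:
(build, ingest): build started-by ingest ✓
Count: 1.

1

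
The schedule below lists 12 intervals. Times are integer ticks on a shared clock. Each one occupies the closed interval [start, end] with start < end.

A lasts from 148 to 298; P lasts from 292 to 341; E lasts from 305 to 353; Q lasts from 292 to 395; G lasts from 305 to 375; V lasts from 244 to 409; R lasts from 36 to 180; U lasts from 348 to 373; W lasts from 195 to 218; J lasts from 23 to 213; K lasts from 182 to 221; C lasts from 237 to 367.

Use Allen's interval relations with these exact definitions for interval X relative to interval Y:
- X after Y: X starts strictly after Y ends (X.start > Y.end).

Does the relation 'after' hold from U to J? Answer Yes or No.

U = [348, 373], J = [23, 213].
Actual relation of U to J: after.
Asked whether 'after' holds → Yes.

Yes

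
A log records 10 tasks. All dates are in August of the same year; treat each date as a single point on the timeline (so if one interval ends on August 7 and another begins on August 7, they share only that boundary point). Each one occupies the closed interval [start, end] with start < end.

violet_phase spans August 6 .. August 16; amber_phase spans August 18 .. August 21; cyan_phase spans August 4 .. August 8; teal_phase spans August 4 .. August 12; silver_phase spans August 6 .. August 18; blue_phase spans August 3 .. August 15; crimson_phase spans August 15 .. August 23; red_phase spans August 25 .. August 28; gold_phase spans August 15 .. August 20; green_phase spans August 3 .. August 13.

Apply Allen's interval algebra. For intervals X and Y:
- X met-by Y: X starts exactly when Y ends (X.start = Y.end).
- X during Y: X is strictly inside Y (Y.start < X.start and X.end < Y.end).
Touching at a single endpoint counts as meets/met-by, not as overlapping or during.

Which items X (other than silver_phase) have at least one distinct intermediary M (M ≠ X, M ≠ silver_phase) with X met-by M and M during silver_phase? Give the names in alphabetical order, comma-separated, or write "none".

Target silver_phase = [August 6, August 18].
Intermediaries M with M during silver_phase: none.
Union: none.

none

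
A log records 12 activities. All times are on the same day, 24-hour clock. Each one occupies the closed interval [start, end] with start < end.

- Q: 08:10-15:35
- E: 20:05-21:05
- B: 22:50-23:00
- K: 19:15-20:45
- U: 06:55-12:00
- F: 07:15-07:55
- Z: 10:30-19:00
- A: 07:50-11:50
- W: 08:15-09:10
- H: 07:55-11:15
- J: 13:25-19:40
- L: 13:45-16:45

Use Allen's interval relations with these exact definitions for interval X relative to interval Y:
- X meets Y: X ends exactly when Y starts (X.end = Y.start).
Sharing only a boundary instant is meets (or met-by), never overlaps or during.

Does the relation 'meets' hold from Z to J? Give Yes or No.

No

Z = [10:30, 19:00], J = [13:25, 19:40].
Actual relation of Z to J: overlaps.
Asked whether 'meets' holds → No.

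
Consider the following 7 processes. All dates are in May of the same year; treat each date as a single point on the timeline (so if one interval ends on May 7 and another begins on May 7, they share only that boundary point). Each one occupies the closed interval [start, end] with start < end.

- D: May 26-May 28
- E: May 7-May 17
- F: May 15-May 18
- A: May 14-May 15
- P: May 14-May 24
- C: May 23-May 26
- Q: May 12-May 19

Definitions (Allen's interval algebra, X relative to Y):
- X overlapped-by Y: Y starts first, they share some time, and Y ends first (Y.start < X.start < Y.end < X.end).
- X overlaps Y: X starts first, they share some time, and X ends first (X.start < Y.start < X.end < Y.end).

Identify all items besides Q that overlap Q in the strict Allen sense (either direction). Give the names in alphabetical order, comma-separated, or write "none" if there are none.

Target Q = [May 12, May 19].
A [May 14, May 15] → during → no.
C [May 23, May 26] → after → no.
D [May 26, May 28] → after → no.
E [May 7, May 17] → overlaps → yes.
F [May 15, May 18] → during → no.
P [May 14, May 24] → overlapped-by → yes.
Result: E, P.

E, P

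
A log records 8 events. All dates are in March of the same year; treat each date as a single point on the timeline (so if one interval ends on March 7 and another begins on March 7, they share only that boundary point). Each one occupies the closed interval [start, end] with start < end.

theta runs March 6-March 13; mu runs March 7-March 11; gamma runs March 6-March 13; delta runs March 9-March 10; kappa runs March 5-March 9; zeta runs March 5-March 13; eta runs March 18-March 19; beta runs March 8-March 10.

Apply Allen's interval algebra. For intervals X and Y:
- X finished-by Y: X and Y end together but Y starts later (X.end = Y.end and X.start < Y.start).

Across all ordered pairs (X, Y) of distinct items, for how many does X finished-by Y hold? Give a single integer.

3

Checking all 56 ordered pairs for relation 'finished-by'; matching pairs in alphabetical order:
(beta, delta): beta finished-by delta ✓
(zeta, gamma): zeta finished-by gamma ✓
(zeta, theta): zeta finished-by theta ✓
Count: 3.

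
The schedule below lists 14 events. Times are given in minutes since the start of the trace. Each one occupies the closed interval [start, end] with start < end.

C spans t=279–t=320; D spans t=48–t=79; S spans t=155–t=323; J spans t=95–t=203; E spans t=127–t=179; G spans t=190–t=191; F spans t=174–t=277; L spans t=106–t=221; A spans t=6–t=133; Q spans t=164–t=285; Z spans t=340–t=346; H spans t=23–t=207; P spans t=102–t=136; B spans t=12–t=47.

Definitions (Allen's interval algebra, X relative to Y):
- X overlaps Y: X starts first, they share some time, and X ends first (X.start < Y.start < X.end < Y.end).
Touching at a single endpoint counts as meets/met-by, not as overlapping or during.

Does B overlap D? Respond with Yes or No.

B = [t=12, t=47], D = [t=48, t=79].
Actual relation of B to D: before.
Asked whether 'overlaps' holds → No.

No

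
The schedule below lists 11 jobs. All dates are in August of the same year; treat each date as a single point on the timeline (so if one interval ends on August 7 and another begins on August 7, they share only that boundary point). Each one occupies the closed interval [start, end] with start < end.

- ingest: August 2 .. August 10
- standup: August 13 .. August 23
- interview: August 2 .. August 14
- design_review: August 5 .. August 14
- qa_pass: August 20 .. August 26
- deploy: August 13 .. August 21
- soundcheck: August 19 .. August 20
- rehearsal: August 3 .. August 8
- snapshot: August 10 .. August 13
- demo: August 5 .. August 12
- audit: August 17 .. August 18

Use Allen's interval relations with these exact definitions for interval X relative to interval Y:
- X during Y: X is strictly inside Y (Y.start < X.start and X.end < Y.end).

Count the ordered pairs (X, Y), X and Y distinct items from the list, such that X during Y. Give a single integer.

Checking all 110 ordered pairs for relation 'during'; matching pairs in alphabetical order:
(audit, deploy): audit during deploy ✓
(audit, standup): audit during standup ✓
(demo, interview): demo during interview ✓
(rehearsal, ingest): rehearsal during ingest ✓
(rehearsal, interview): rehearsal during interview ✓
(snapshot, design_review): snapshot during design_review ✓
(snapshot, interview): snapshot during interview ✓
(soundcheck, deploy): soundcheck during deploy ✓
(soundcheck, standup): soundcheck during standup ✓
Count: 9.

9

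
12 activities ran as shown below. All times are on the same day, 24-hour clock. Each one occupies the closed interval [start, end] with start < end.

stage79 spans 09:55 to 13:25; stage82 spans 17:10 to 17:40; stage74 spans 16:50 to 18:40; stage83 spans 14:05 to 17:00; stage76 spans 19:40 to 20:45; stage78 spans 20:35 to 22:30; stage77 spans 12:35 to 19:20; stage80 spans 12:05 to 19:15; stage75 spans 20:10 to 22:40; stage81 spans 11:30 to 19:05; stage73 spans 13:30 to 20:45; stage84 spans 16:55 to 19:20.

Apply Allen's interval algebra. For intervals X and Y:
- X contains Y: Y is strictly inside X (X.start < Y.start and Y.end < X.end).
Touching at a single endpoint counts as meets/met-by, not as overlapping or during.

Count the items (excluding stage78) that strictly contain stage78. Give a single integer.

Target stage78 = [20:35, 22:30].
stage73 [13:30, 20:45] → overlaps → no.
stage74 [16:50, 18:40] → before → no.
stage75 [20:10, 22:40] → contains → counts.
stage76 [19:40, 20:45] → overlaps → no.
stage77 [12:35, 19:20] → before → no.
stage79 [09:55, 13:25] → before → no.
stage80 [12:05, 19:15] → before → no.
stage81 [11:30, 19:05] → before → no.
stage82 [17:10, 17:40] → before → no.
stage83 [14:05, 17:00] → before → no.
stage84 [16:55, 19:20] → before → no.
Total: 1.

1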